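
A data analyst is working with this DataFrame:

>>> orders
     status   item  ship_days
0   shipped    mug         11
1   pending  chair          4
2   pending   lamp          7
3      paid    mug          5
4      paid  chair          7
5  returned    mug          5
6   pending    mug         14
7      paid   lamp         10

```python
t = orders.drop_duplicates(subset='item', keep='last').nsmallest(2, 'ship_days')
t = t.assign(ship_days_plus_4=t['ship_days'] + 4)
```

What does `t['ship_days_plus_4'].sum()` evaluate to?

drop duplicate item (keep=last):
    status   item  ship_days
4     paid  chair          7
6  pending    mug         14
7     paid   lamp         10
take 2 rows with smallest ship_days:
  status   item  ship_days
4   paid  chair          7
7   paid   lamp         10
add column ship_days_plus_4 = t['ship_days'] + 4:
  status   item  ship_days  ship_days_plus_4
4   paid  chair          7                11
7   paid   lamp         10                14

25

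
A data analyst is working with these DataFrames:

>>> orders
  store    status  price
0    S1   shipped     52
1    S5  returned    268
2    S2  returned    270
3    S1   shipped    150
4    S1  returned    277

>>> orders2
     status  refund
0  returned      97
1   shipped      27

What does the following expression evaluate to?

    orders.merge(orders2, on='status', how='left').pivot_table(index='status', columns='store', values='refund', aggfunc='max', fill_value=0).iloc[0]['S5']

merge on 'status' (how='left') → 5 rows:
  store    status  price  refund
0    S1   shipped     52      27
1    S5  returned    268      97
2    S2  returned    270      97
3    S1   shipped    150      27
4    S1  returned    277      97
pivot: rows=status, cols=store, max(refund):
store     S1  S2  S5
status              
returned  97  97  97
shipped   27   0   0
Then the value at position 0, column 'S5': 97

97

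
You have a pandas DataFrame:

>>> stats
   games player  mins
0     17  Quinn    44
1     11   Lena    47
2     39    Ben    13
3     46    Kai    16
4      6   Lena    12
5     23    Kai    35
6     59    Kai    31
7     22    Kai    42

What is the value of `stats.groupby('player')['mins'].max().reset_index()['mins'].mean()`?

36.5

group by player, max of mins:
player
Ben      13
Kai      42
Lena     47
Quinn    44
Name: mins, dtype: int64
reset_index():
  player  mins
0    Ben    13
1    Kai    42
2   Lena    47
3  Quinn    44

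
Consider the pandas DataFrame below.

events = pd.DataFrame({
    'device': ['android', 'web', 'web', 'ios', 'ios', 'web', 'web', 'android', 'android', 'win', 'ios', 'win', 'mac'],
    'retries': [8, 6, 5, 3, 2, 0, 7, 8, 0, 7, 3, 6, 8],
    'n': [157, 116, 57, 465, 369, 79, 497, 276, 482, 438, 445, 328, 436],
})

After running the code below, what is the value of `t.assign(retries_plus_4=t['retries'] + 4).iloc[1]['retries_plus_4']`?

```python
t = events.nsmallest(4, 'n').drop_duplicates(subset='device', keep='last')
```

12

take 4 rows with smallest n:
    device  retries    n
2      web        5   57
5      web        0   79
1      web        6  116
0  android        8  157
drop duplicate device (keep=last):
    device  retries    n
1      web        6  116
0  android        8  157
add column retries_plus_4 = t['retries'] + 4:
    device  retries    n  retries_plus_4
1      web        6  116              10
0  android        8  157              12
value at position 1, column 'retries_plus_4' → 12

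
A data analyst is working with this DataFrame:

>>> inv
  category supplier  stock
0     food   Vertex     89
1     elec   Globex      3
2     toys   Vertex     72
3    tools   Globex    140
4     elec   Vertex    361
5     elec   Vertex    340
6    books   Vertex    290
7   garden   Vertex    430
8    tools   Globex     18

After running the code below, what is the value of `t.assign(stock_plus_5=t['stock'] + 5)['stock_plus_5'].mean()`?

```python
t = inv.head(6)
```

take first 6 rows:
  category supplier  stock
0     food   Vertex     89
1     elec   Globex      3
2     toys   Vertex     72
3    tools   Globex    140
4     elec   Vertex    361
5     elec   Vertex    340
add column stock_plus_5 = t['stock'] + 5:
  category supplier  stock  stock_plus_5
0     food   Vertex     89            94
1     elec   Globex      3             8
2     toys   Vertex     72            77
3    tools   Globex    140           145
4     elec   Vertex    361           366
5     elec   Vertex    340           345
The mean of column 'stock_plus_5' is 172.5.

172.5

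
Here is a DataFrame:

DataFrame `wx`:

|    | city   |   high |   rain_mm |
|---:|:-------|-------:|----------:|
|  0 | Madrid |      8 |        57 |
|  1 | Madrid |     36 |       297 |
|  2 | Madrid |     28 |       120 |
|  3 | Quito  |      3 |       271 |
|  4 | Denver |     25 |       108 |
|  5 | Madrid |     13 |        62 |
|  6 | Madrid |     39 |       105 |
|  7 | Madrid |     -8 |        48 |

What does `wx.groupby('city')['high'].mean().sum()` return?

47.3333333333

group by city, mean of high:
city
Denver    25.000000
Madrid    19.333333
Quito      3.000000
Name: high, dtype: float64
The sum of the resulting series is 47.3333333333.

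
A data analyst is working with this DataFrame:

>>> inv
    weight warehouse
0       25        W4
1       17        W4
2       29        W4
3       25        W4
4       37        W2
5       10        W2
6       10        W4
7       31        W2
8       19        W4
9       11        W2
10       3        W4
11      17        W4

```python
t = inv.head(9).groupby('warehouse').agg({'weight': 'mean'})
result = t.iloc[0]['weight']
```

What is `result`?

take first 9 rows:
   weight warehouse
0      25        W4
1      17        W4
2      29        W4
3      25        W4
4      37        W2
5      10        W2
6      10        W4
7      31        W2
8      19        W4
group by warehouse, mean of weight:
              weight
warehouse           
W2         26.000000
W4         20.833333

26.0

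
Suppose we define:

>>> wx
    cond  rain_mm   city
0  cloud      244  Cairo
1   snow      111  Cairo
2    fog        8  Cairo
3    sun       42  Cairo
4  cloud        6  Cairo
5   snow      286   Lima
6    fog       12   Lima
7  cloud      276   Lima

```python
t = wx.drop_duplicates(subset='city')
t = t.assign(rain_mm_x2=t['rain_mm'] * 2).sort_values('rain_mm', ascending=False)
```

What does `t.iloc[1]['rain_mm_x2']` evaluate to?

drop duplicate city (keep=first):
    cond  rain_mm   city
0  cloud      244  Cairo
5   snow      286   Lima
add column rain_mm_x2 = t['rain_mm'] * 2:
    cond  rain_mm   city  rain_mm_x2
0  cloud      244  Cairo         488
5   snow      286   Lima         572
sort by rain_mm descending:
    cond  rain_mm   city  rain_mm_x2
5   snow      286   Lima         572
0  cloud      244  Cairo         488

488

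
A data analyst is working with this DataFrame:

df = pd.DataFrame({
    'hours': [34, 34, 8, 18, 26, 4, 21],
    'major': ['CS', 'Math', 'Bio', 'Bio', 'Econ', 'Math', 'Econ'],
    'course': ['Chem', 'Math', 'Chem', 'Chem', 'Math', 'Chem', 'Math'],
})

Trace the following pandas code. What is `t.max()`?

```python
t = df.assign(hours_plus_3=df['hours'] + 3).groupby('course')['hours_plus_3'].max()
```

37

add column hours_plus_3 = df['hours'] + 3:
   hours major course  hours_plus_3
0     34    CS   Chem            37
1     34  Math   Math            37
2      8   Bio   Chem            11
3     18   Bio   Chem            21
4     26  Econ   Math            29
5      4  Math   Chem             7
6     21  Econ   Math            24
group by course, max of hours_plus_3:
course
Chem    37
Math    37
Name: hours_plus_3, dtype: int64
Reading off the max of the resulting series, we get 37.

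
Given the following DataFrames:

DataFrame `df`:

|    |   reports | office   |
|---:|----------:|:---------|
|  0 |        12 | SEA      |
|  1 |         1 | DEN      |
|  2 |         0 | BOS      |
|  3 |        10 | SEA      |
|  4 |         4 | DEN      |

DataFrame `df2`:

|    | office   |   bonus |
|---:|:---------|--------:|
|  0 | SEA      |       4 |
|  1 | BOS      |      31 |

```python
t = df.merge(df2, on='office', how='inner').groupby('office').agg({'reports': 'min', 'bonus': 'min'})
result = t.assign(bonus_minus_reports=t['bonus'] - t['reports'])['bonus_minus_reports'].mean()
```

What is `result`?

merge on 'office' (how='inner') → 3 rows:
   reports office  bonus
0       12    SEA      4
1        0    BOS     31
2       10    SEA      4
group by office: min(reports), min(bonus):
        reports  bonus
office                
BOS           0     31
SEA          10      4
add column bonus_minus_reports = t['bonus'] - t['reports']:
        reports  bonus  bonus_minus_reports
office                                     
BOS           0     31                   31
SEA          10      4                   -6
mean of column 'bonus_minus_reports' → 12.5

12.5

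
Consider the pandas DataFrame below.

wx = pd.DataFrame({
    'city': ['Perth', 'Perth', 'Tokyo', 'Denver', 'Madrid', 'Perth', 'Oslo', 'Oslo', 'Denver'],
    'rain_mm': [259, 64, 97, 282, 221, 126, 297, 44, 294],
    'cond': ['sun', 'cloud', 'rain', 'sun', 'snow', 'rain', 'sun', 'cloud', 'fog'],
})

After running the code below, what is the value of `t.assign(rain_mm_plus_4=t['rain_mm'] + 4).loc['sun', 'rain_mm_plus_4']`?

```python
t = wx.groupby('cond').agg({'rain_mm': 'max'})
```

301

group by cond, max of rain_mm:
       rain_mm
cond          
cloud       64
fog        294
rain       126
snow       221
sun        297
add column rain_mm_plus_4 = t['rain_mm'] + 4:
       rain_mm  rain_mm_plus_4
cond                          
cloud       64              68
fog        294             298
rain       126             130
snow       221             225
sun        297             301
Taking the value at row 'sun', column 'rain_mm_plus_4' gives 301.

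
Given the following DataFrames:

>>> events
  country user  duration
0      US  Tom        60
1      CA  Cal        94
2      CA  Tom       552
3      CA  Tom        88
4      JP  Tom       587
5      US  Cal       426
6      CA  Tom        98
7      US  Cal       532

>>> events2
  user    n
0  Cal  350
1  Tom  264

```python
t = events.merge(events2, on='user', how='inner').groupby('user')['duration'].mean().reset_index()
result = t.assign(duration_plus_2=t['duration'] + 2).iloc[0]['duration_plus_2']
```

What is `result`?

merge on 'user' (how='inner') → 8 rows:
  country user  duration    n
0      US  Tom        60  264
1      CA  Cal        94  350
2      CA  Tom       552  264
3      CA  Tom        88  264
4      JP  Tom       587  264
5      US  Cal       426  350
6      CA  Tom        98  264
7      US  Cal       532  350
group by user, mean of duration:
user
Cal    350.666667
Tom    277.000000
Name: duration, dtype: float64
reset_index():
  user    duration
0  Cal  350.666667
1  Tom  277.000000
add column duration_plus_2 = t['duration'] + 2:
  user    duration  duration_plus_2
0  Cal  350.666667       352.666667
1  Tom  277.000000       279.000000
Finally, value at position 0, column 'duration_plus_2' = 352.666666667.

352.666666667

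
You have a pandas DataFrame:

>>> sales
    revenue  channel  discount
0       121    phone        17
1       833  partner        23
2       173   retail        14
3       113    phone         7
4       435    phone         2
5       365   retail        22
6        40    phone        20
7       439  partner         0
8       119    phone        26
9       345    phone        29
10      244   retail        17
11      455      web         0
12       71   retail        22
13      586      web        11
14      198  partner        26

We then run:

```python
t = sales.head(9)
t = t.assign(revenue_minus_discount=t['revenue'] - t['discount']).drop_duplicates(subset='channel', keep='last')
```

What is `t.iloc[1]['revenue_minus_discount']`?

take first 9 rows:
   revenue  channel  discount
0      121    phone        17
1      833  partner        23
2      173   retail        14
3      113    phone         7
4      435    phone         2
5      365   retail        22
6       40    phone        20
7      439  partner         0
8      119    phone        26
add column revenue_minus_discount = t['revenue'] - t['discount']:
   revenue  channel  discount  revenue_minus_discount
0      121    phone        17                     104
1      833  partner        23                     810
2      173   retail        14                     159
3      113    phone         7                     106
4      435    phone         2                     433
5      365   retail        22                     343
6       40    phone        20                      20
7      439  partner         0                     439
8      119    phone        26                      93
drop duplicate channel (keep=last):
   revenue  channel  discount  revenue_minus_discount
5      365   retail        22                     343
7      439  partner         0                     439
8      119    phone        26                      93

439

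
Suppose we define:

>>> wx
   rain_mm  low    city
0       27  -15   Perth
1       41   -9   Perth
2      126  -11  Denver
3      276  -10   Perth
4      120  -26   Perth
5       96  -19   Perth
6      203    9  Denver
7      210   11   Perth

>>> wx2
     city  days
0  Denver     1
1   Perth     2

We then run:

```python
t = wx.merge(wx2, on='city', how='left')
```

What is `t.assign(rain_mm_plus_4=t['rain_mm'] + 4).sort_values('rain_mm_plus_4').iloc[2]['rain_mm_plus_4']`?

100

merge on 'city' (how='left') → 8 rows:
   rain_mm  low    city  days
0       27  -15   Perth     2
1       41   -9   Perth     2
2      126  -11  Denver     1
3      276  -10   Perth     2
4      120  -26   Perth     2
5       96  -19   Perth     2
6      203    9  Denver     1
7      210   11   Perth     2
add column rain_mm_plus_4 = t['rain_mm'] + 4:
   rain_mm  low    city  days  rain_mm_plus_4
0       27  -15   Perth     2              31
1       41   -9   Perth     2              45
2      126  -11  Denver     1             130
3      276  -10   Perth     2             280
4      120  -26   Perth     2             124
5       96  -19   Perth     2             100
6      203    9  Denver     1             207
7      210   11   Perth     2             214
sort by rain_mm_plus_4:
   rain_mm  low    city  days  rain_mm_plus_4
0       27  -15   Perth     2              31
1       41   -9   Perth     2              45
5       96  -19   Perth     2             100
4      120  -26   Perth     2             124
2      126  -11  Denver     1             130
6      203    9  Denver     1             207
7      210   11   Perth     2             214
3      276  -10   Perth     2             280
So iloc[2]['rain_mm_plus_4'] = 100.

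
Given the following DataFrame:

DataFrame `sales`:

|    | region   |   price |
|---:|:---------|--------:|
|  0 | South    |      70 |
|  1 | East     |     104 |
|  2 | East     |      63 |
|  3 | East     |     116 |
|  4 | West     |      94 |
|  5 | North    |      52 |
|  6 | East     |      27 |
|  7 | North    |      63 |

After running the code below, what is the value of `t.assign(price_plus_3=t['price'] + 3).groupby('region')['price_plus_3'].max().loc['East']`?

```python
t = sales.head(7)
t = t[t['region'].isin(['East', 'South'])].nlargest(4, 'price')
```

119

take first 7 rows:
  region  price
0  South     70
1   East    104
2   East     63
3   East    116
4   West     94
5  North     52
6   East     27
filter rows where region in ['East', 'South']:
  region  price
0  South     70
1   East    104
2   East     63
3   East    116
6   East     27
take 4 rows with largest price:
  region  price
3   East    116
1   East    104
0  South     70
2   East     63
add column price_plus_3 = t['price'] + 3:
  region  price  price_plus_3
3   East    116           119
1   East    104           107
0  South     70            73
2   East     63            66
group by region, max of price_plus_3:
region
East     119
South     73
Name: price_plus_3, dtype: int64
Reading off the value at index 'East', we get 119.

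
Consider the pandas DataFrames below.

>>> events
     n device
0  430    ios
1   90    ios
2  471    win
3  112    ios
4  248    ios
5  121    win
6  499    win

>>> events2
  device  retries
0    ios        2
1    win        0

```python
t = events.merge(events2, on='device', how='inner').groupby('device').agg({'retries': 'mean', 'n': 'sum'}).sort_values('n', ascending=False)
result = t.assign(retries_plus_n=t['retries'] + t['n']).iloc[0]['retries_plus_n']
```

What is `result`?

1091.0

merge on 'device' (how='inner') → 7 rows:
     n device  retries
0  430    ios        2
1   90    ios        2
2  471    win        0
3  112    ios        2
4  248    ios        2
5  121    win        0
6  499    win        0
group by device: mean(retries), sum(n):
        retries     n
device               
ios         2.0   880
win         0.0  1091
sort by n descending:
        retries     n
device               
win         0.0  1091
ios         2.0   880
add column retries_plus_n = t['retries'] + t['n']:
        retries     n  retries_plus_n
device                               
win         0.0  1091          1091.0
ios         2.0   880           882.0
Reading off the value at position 0, column 'retries_plus_n', we get 1091.0.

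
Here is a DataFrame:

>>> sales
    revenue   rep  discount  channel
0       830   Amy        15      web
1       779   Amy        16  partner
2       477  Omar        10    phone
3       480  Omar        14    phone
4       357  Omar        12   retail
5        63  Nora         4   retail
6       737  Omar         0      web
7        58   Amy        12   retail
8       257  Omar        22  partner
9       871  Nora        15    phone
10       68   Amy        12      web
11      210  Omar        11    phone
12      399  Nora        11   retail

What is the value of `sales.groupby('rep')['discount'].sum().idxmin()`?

Nora

group by rep, sum of discount:
rep
Amy     55
Nora    30
Omar    69
Name: discount, dtype: int64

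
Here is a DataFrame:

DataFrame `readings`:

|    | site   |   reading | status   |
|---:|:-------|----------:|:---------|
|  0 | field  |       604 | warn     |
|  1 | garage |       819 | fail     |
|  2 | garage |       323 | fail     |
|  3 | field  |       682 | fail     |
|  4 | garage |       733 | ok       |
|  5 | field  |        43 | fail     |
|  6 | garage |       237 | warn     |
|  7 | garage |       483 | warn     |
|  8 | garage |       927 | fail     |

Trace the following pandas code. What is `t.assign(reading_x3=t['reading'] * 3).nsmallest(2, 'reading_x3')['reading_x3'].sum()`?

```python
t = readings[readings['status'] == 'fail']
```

1098

filter rows where status == 'fail':
     site  reading status
1  garage      819   fail
2  garage      323   fail
3   field      682   fail
5   field       43   fail
8  garage      927   fail
add column reading_x3 = t['reading'] * 3:
     site  reading status  reading_x3
1  garage      819   fail        2457
2  garage      323   fail         969
3   field      682   fail        2046
5   field       43   fail         129
8  garage      927   fail        2781
take 2 rows with smallest reading_x3:
     site  reading status  reading_x3
5   field       43   fail         129
2  garage      323   fail         969
sum of column 'reading_x3' → 1098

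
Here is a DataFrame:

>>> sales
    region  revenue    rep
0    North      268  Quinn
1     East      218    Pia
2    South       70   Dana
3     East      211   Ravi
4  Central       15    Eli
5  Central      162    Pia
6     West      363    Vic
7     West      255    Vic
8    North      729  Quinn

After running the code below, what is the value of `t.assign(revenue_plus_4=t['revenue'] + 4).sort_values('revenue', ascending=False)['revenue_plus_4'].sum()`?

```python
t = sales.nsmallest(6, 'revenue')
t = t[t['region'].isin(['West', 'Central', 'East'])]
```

take 6 rows with smallest revenue:
    region  revenue   rep
4  Central       15   Eli
2    South       70  Dana
5  Central      162   Pia
3     East      211  Ravi
1     East      218   Pia
7     West      255   Vic
filter rows where region in ['West', 'Central', 'East']:
    region  revenue   rep
4  Central       15   Eli
5  Central      162   Pia
3     East      211  Ravi
1     East      218   Pia
7     West      255   Vic
add column revenue_plus_4 = t['revenue'] + 4:
    region  revenue   rep  revenue_plus_4
4  Central       15   Eli              19
5  Central      162   Pia             166
3     East      211  Ravi             215
1     East      218   Pia             222
7     West      255   Vic             259
sort by revenue descending:
    region  revenue   rep  revenue_plus_4
7     West      255   Vic             259
1     East      218   Pia             222
3     East      211  Ravi             215
5  Central      162   Pia             166
4  Central       15   Eli              19
The sum of column 'revenue_plus_4' is 881.

881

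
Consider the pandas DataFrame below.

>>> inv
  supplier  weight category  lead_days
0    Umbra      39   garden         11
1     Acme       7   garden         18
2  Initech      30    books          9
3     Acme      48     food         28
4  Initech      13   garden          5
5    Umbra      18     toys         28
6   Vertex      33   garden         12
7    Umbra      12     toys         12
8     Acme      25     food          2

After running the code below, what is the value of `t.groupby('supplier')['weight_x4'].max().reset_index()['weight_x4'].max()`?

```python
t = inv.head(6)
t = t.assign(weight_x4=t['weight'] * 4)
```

take first 6 rows:
  supplier  weight category  lead_days
0    Umbra      39   garden         11
1     Acme       7   garden         18
2  Initech      30    books          9
3     Acme      48     food         28
4  Initech      13   garden          5
5    Umbra      18     toys         28
add column weight_x4 = t['weight'] * 4:
  supplier  weight category  lead_days  weight_x4
0    Umbra      39   garden         11        156
1     Acme       7   garden         18         28
2  Initech      30    books          9        120
3     Acme      48     food         28        192
4  Initech      13   garden          5         52
5    Umbra      18     toys         28         72
group by supplier, max of weight_x4:
supplier
Acme       192
Initech    120
Umbra      156
Name: weight_x4, dtype: int64
reset_index():
  supplier  weight_x4
0     Acme        192
1  Initech        120
2    Umbra        156
Taking the max of column 'weight_x4' gives 192.

192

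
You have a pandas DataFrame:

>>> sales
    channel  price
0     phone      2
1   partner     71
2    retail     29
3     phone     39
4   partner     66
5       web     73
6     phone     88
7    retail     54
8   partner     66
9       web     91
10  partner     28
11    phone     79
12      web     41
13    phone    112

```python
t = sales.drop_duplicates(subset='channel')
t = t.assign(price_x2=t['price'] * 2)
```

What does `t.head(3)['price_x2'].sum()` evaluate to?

204

drop duplicate channel (keep=first):
   channel  price
0    phone      2
1  partner     71
2   retail     29
5      web     73
add column price_x2 = t['price'] * 2:
   channel  price  price_x2
0    phone      2         4
1  partner     71       142
2   retail     29        58
5      web     73       146
take first 3 rows:
   channel  price  price_x2
0    phone      2         4
1  partner     71       142
2   retail     29        58
Finally, sum of column 'price_x2' = 204.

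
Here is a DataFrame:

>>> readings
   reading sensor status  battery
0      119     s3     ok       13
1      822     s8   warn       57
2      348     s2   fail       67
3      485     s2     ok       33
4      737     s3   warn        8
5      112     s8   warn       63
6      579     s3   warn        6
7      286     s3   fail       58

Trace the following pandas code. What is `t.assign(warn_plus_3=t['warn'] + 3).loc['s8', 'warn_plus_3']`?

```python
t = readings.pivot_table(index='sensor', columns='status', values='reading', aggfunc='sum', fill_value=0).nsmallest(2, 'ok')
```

937

pivot: rows=sensor, cols=status, sum(reading):
status  fail   ok  warn
sensor                 
s2       348  485     0
s3       286  119  1316
s8         0    0   934
take 2 rows with smallest ok:
status  fail   ok  warn
sensor                 
s8         0    0   934
s3       286  119  1316
add column warn_plus_3 = t['warn'] + 3:
status  fail   ok  warn  warn_plus_3
sensor                              
s8         0    0   934          937
s3       286  119  1316         1319
Hence 937.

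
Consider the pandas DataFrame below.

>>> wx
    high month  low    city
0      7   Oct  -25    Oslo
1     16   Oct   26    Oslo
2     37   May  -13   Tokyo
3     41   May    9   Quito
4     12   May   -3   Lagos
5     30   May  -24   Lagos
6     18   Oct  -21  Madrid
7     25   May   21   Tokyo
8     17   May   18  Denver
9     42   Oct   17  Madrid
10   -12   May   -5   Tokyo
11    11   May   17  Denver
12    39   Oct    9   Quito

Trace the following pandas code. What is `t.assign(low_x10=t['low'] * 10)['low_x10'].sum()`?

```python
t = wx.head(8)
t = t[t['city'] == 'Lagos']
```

take first 8 rows:
   high month  low    city
0     7   Oct  -25    Oslo
1    16   Oct   26    Oslo
2    37   May  -13   Tokyo
3    41   May    9   Quito
4    12   May   -3   Lagos
5    30   May  -24   Lagos
6    18   Oct  -21  Madrid
7    25   May   21   Tokyo
filter rows where city == 'Lagos':
   high month  low   city
4    12   May   -3  Lagos
5    30   May  -24  Lagos
add column low_x10 = t['low'] * 10:
   high month  low   city  low_x10
4    12   May   -3  Lagos      -30
5    30   May  -24  Lagos     -240
Finally, sum of column 'low_x10' = -270.

-270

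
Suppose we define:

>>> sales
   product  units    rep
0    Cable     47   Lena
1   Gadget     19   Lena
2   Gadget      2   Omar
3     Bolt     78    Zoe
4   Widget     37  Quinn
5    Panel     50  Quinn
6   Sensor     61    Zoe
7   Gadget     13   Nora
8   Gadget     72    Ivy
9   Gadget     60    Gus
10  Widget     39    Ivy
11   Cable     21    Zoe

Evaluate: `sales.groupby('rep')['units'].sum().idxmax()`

group by rep, sum of units:
rep
Gus       60
Ivy      111
Lena      66
Nora      13
Omar       2
Quinn     87
Zoe      160
Name: units, dtype: int64
The label with the largest value is Zoe.

Zoe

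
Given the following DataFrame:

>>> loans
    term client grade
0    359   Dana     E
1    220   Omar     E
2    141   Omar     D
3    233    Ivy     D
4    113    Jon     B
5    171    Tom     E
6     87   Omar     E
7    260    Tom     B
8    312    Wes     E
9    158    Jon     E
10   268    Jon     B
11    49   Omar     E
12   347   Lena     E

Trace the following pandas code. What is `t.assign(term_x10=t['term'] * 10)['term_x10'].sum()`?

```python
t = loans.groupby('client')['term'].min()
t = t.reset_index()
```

15840

group by client, min of term:
client
Dana    359
Ivy     233
Jon     113
Lena    347
Omar     49
Tom     171
Wes     312
Name: term, dtype: int64
reset_index():
  client  term
0   Dana   359
1    Ivy   233
2    Jon   113
3   Lena   347
4   Omar    49
5    Tom   171
6    Wes   312
add column term_x10 = t['term'] * 10:
  client  term  term_x10
0   Dana   359      3590
1    Ivy   233      2330
2    Jon   113      1130
3   Lena   347      3470
4   Omar    49       490
5    Tom   171      1710
6    Wes   312      3120
Finally, sum of column 'term_x10' = 15840.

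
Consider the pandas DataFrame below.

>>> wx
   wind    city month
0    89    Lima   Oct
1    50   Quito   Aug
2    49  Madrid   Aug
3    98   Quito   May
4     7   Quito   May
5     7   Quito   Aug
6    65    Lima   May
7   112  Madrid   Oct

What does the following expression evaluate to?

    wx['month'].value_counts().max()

value_counts of month:
month
Aug    3
May    3
Oct    2
Name: count, dtype: int64
Reading off the max of the resulting series, we get 3.

3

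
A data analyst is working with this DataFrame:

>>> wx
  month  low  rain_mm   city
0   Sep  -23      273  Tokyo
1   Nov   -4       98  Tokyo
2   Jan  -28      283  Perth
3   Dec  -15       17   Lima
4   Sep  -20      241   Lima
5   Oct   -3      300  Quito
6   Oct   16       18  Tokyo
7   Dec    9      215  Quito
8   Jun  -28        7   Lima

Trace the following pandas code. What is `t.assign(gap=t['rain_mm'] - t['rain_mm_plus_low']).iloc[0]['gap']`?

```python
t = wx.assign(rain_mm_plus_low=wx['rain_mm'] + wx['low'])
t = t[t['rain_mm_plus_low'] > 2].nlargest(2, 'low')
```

add column rain_mm_plus_low = wx['rain_mm'] + wx['low']:
  month  low  rain_mm   city  rain_mm_plus_low
0   Sep  -23      273  Tokyo               250
1   Nov   -4       98  Tokyo                94
2   Jan  -28      283  Perth               255
3   Dec  -15       17   Lima                 2
4   Sep  -20      241   Lima               221
5   Oct   -3      300  Quito               297
6   Oct   16       18  Tokyo                34
7   Dec    9      215  Quito               224
8   Jun  -28        7   Lima               -21
filter rows where rain_mm_plus_low > 2:
  month  low  rain_mm   city  rain_mm_plus_low
0   Sep  -23      273  Tokyo               250
1   Nov   -4       98  Tokyo                94
2   Jan  -28      283  Perth               255
4   Sep  -20      241   Lima               221
5   Oct   -3      300  Quito               297
6   Oct   16       18  Tokyo                34
7   Dec    9      215  Quito               224
take 2 rows with largest low:
  month  low  rain_mm   city  rain_mm_plus_low
6   Oct   16       18  Tokyo                34
7   Dec    9      215  Quito               224
add column gap = t['rain_mm'] - t['rain_mm_plus_low']:
  month  low  rain_mm   city  rain_mm_plus_low  gap
6   Oct   16       18  Tokyo                34  -16
7   Dec    9      215  Quito               224   -9

-16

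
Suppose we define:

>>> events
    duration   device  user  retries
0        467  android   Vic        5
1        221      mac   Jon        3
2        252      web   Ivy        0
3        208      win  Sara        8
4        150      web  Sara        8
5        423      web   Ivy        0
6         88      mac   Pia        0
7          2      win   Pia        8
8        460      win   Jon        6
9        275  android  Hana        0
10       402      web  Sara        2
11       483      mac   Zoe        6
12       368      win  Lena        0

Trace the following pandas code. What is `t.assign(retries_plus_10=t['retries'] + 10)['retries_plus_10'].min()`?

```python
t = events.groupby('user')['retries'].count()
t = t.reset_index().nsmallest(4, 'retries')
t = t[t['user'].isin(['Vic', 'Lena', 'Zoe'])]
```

11

group by user, count of retries:
user
Hana    1
Ivy     2
Jon     2
Lena    1
Pia     2
Sara    3
Vic     1
Zoe     1
Name: retries, dtype: int64
reset_index():
   user  retries
0  Hana        1
1   Ivy        2
2   Jon        2
3  Lena        1
4   Pia        2
5  Sara        3
6   Vic        1
7   Zoe        1
take 4 rows with smallest retries:
   user  retries
0  Hana        1
3  Lena        1
6   Vic        1
7   Zoe        1
filter rows where user in ['Vic', 'Lena', 'Zoe']:
   user  retries
3  Lena        1
6   Vic        1
7   Zoe        1
add column retries_plus_10 = t['retries'] + 10:
   user  retries  retries_plus_10
3  Lena        1               11
6   Vic        1               11
7   Zoe        1               11
Taking the min of column 'retries_plus_10' gives 11.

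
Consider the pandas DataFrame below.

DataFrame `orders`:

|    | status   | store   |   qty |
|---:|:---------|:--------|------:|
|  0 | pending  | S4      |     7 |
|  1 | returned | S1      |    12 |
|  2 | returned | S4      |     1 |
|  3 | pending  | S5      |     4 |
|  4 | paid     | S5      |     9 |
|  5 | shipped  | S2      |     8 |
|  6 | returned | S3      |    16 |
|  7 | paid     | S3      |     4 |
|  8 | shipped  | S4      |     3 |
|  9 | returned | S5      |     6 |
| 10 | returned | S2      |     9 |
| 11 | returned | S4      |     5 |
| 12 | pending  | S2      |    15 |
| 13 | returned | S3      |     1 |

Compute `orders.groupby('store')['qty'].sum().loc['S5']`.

19

group by store, sum of qty:
store
S1    12
S2    32
S3    21
S4    16
S5    19
Name: qty, dtype: int64
Hence 19.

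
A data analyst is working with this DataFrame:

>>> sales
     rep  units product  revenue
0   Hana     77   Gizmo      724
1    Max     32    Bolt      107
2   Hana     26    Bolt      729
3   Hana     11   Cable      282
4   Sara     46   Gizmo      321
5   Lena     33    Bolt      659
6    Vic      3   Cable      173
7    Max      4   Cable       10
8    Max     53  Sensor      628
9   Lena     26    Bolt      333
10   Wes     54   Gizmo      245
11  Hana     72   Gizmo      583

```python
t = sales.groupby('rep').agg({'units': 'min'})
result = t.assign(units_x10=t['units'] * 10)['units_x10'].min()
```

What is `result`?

group by rep, min of units:
      units
rep        
Hana     11
Lena     26
Max       4
Sara     46
Vic       3
Wes      54
add column units_x10 = t['units'] * 10:
      units  units_x10
rep                   
Hana     11        110
Lena     26        260
Max       4         40
Sara     46        460
Vic       3         30
Wes      54        540

30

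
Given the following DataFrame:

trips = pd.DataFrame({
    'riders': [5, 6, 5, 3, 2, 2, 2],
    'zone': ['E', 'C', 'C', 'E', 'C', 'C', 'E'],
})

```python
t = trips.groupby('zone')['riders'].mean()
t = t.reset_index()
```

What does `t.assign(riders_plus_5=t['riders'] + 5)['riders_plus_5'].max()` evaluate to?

group by zone, mean of riders:
zone
C    3.750000
E    3.333333
Name: riders, dtype: float64
reset_index():
  zone    riders
0    C  3.750000
1    E  3.333333
add column riders_plus_5 = t['riders'] + 5:
  zone    riders  riders_plus_5
0    C  3.750000       8.750000
1    E  3.333333       8.333333
Then the max of column 'riders_plus_5': 8.75

8.75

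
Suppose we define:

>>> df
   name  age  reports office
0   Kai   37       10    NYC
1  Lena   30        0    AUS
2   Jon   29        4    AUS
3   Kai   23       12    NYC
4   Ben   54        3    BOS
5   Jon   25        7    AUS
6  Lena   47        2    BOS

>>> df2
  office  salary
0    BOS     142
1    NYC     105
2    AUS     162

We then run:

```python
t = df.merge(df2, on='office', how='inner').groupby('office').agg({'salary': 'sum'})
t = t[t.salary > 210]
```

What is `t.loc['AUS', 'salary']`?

merge on 'office' (how='inner') → 7 rows:
   name  age  reports office  salary
0   Kai   37       10    NYC     105
1  Lena   30        0    AUS     162
2   Jon   29        4    AUS     162
3   Kai   23       12    NYC     105
4   Ben   54        3    BOS     142
5   Jon   25        7    AUS     162
6  Lena   47        2    BOS     142
group by office, sum of salary:
        salary
office        
AUS        486
BOS        284
NYC        210
filter rows where salary > 210:
        salary
office        
AUS        486
BOS        284

486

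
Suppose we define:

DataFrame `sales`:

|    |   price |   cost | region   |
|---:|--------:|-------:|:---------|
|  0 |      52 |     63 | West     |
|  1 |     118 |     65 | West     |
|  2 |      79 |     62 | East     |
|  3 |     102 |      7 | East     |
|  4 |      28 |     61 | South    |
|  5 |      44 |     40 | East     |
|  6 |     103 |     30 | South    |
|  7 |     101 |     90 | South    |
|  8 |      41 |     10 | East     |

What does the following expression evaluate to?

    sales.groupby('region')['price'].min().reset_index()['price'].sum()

group by region, min of price:
region
East     41
South    28
West     52
Name: price, dtype: int64
reset_index():
  region  price
0   East     41
1  South     28
2   West     52

121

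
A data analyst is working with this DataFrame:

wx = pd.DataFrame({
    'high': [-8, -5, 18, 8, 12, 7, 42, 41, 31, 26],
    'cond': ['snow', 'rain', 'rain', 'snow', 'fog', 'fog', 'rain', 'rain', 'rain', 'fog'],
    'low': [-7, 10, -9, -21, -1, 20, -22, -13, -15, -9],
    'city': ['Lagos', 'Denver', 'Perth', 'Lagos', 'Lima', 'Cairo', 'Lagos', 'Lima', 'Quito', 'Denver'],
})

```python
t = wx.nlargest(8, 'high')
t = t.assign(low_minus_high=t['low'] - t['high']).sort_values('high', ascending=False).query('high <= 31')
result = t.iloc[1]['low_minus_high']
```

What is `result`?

take 8 rows with largest high:
   high  cond  low    city
6    42  rain  -22   Lagos
7    41  rain  -13    Lima
8    31  rain  -15   Quito
9    26   fog   -9  Denver
2    18  rain   -9   Perth
4    12   fog   -1    Lima
3     8  snow  -21   Lagos
5     7   fog   20   Cairo
add column low_minus_high = t['low'] - t['high']:
   high  cond  low    city  low_minus_high
6    42  rain  -22   Lagos             -64
7    41  rain  -13    Lima             -54
8    31  rain  -15   Quito             -46
9    26   fog   -9  Denver             -35
2    18  rain   -9   Perth             -27
4    12   fog   -1    Lima             -13
3     8  snow  -21   Lagos             -29
5     7   fog   20   Cairo              13
sort by high descending:
   high  cond  low    city  low_minus_high
6    42  rain  -22   Lagos             -64
7    41  rain  -13    Lima             -54
8    31  rain  -15   Quito             -46
9    26   fog   -9  Denver             -35
2    18  rain   -9   Perth             -27
4    12   fog   -1    Lima             -13
3     8  snow  -21   Lagos             -29
5     7   fog   20   Cairo              13
filter rows where high <= 31:
   high  cond  low    city  low_minus_high
8    31  rain  -15   Quito             -46
9    26   fog   -9  Denver             -35
2    18  rain   -9   Perth             -27
4    12   fog   -1    Lima             -13
3     8  snow  -21   Lagos             -29
5     7   fog   20   Cairo              13
value at position 1, column 'low_minus_high' → -35

-35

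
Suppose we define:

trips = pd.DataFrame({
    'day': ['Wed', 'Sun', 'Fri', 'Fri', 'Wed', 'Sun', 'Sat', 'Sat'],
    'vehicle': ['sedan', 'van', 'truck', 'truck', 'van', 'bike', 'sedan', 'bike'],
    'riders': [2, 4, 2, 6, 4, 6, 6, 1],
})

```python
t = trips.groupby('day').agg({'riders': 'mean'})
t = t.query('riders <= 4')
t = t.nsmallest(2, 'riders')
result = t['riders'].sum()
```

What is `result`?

group by day, mean of riders:
     riders
day        
Fri     4.0
Sat     3.5
Sun     5.0
Wed     3.0
filter rows where riders <= 4:
     riders
day        
Fri     4.0
Sat     3.5
Wed     3.0
take 2 rows with smallest riders:
     riders
day        
Wed     3.0
Sat     3.5

6.5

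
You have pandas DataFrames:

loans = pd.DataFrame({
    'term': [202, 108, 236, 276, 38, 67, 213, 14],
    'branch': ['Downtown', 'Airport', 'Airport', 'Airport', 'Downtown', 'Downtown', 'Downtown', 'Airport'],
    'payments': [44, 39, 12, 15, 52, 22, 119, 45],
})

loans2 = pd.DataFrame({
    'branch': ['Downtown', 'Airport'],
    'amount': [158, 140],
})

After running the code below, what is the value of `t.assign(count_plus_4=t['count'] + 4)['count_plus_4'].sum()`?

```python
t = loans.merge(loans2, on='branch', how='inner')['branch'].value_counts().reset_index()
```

merge on 'branch' (how='inner') → 8 rows:
   term    branch  payments  amount
0   202  Downtown        44     158
1   108   Airport        39     140
2   236   Airport        12     140
3   276   Airport        15     140
4    38  Downtown        52     158
5    67  Downtown        22     158
6   213  Downtown       119     158
7    14   Airport        45     140
value_counts of branch:
branch
Downtown    4
Airport     4
Name: count, dtype: int64
reset_index():
     branch  count
0  Downtown      4
1   Airport      4
add column count_plus_4 = t['count'] + 4:
     branch  count  count_plus_4
0  Downtown      4             8
1   Airport      4             8
Then the sum of column 'count_plus_4': 16

16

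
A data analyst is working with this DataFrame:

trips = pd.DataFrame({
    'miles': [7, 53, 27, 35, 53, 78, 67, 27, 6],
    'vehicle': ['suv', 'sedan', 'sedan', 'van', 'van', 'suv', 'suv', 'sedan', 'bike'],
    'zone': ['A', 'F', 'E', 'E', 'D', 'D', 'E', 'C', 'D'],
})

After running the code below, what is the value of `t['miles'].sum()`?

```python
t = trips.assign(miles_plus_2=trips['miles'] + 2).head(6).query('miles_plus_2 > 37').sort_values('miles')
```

add column miles_plus_2 = trips['miles'] + 2:
   miles vehicle zone  miles_plus_2
0      7     suv    A             9
1     53   sedan    F            55
2     27   sedan    E            29
3     35     van    E            37
4     53     van    D            55
5     78     suv    D            80
6     67     suv    E            69
7     27   sedan    C            29
8      6    bike    D             8
take first 6 rows:
   miles vehicle zone  miles_plus_2
0      7     suv    A             9
1     53   sedan    F            55
2     27   sedan    E            29
3     35     van    E            37
4     53     van    D            55
5     78     suv    D            80
filter rows where miles_plus_2 > 37:
   miles vehicle zone  miles_plus_2
1     53   sedan    F            55
4     53     van    D            55
5     78     suv    D            80
sort by miles:
   miles vehicle zone  miles_plus_2
1     53   sedan    F            55
4     53     van    D            55
5     78     suv    D            80
sum of column 'miles' → 184

184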